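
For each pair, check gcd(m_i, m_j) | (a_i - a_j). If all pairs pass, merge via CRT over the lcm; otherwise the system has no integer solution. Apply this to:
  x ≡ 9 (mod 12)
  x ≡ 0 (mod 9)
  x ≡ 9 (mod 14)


Moduli 12, 9, 14 are not pairwise coprime, so CRT works modulo lcm(m_i) when all pairwise compatibility conditions hold.
Pairwise compatibility: gcd(m_i, m_j) must divide a_i - a_j for every pair.
Merge one congruence at a time:
  Start: x ≡ 9 (mod 12).
  Combine with x ≡ 0 (mod 9): gcd(12, 9) = 3; 0 - 9 = -9, which IS divisible by 3, so compatible.
    Write x = 9 + 12·t and substitute into x ≡ 0 (mod 9): 12·t ≡ 0 − 9 = -9 (mod 9).
    Divide the congruence (and modulus) by g = 3: 4·t ≡ -3 (mod 3).
    Reduce coefficients mod 3: 1·t ≡ 0 (mod 3).
    So t ≡ 0 (mod 3).
    Then x = 9 + 12·0 = 9, valid modulo lcm(12, 9) = 36: x ≡ 9 (mod 36).
  Combine with x ≡ 9 (mod 14): gcd(36, 14) = 2; 9 - 9 = 0, which IS divisible by 2, so compatible.
    Write x = 9 + 36·t and substitute into x ≡ 9 (mod 14): 36·t ≡ 9 − 9 = 0 (mod 14).
    Divide the congruence (and modulus) by g = 2: 18·t ≡ 0 (mod 7).
    Reduce coefficients mod 7: 4·t ≡ 0 (mod 7).
    The inverse of 4 mod 7 is 2 (since 4·2 = 8 = 1·7 + 1), so t ≡ 2·0 = 0 ≡ 0 (mod 7).
    Then x = 9 + 36·0 = 9, valid modulo lcm(36, 14) = 252: x ≡ 9 (mod 252).
Verify: 9 mod 12 = 9, 9 mod 9 = 0, 9 mod 14 = 9.

x ≡ 9 (mod 252).


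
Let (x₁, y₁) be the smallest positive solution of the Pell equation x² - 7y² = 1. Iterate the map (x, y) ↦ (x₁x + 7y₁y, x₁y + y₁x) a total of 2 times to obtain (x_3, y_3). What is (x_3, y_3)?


Step 1: Find the fundamental solution (x₁, y₁) of x² - 7y² = 1.
  Expand √7 as a continued fraction. a₀ = ⌊√7⌋ = 2; iterate m_{k+1} = d_k·a_k − m_k, d_{k+1} = (7 − m_{k+1}²)/d_k, a_{k+1} = ⌊(a₀ + m_{k+1})/d_{k+1}⌋ (starting m₀ = 0, d₀ = 1), with convergents p_k = a_k·p_{k-1} + p_{k-2}, q_k = a_k·q_{k-1} + q_{k-2} (p₋₁ = 1, q₋₁ = 0):
  k = 0: a₀ = 2; p₀/q₀ = 2/1; p₀² − 7·q₀² = 4 − 7 = -3.
  k = 1: m = 2, d = 3, a = ⌊(2 + 2)/3⌋ = 1; p/q = (1·2 + 1)/(1·1 + 0) = 3/1; p² − 7·q² = 9 − 7 = 2.
  k = 2: m = 1, d = 2, a = ⌊(2 + 1)/2⌋ = 1; p/q = (1·3 + 2)/(1·1 + 1) = 5/2; p² − 7·q² = 25 − 28 = -3.
  k = 3: m = 1, d = 3, a = ⌊(2 + 1)/3⌋ = 1; p/q = (1·5 + 3)/(1·2 + 1) = 8/3; p² − 7·q² = 64 − 63 = 1.
  The first convergent with p² − 7·q² = 1 gives the fundamental solution (x₁, y₁) = (8, 3).
Step 2: Apply the recurrence (x_{n+1}, y_{n+1}) = (x₁x_n + 7y₁y_n, x₁y_n + y₁x_n) repeatedly.
  From (x_1, y_1) = (8, 3): x_2 = 8·8 + 7·3·3 = 127; y_2 = 8·3 + 3·8 = 48.
  From (x_2, y_2) = (127, 48): x_3 = 8·127 + 7·3·48 = 2024; y_3 = 8·48 + 3·127 = 765.
Step 3: Verify x_3² - 7·y_3² = 4096576 - 4096575 = 1 (should be 1). ✓

(x_1, y_1) = (8, 3); (x_3, y_3) = (2024, 765).


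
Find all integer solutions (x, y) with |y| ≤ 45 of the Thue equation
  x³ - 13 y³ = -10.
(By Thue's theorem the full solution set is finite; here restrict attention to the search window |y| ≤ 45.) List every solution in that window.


The equation is x³ - 13y³ = -10. For fixed y, x³ = 13·y³ − 10, so a solution requires the RHS to be a perfect cube.
Strategy: iterate y from -45 to 45, compute RHS = 13·y³ − 10, and check whether it is a (positive or negative) perfect cube.
Check small values of y:
  y = 0: RHS = -10 is not a perfect cube.
  y = 1: RHS = 3 is not a perfect cube.
  y = -1: RHS = -23 is not a perfect cube.
  y = 2: RHS = 94 is not a perfect cube.
  y = -2: RHS = -114 is not a perfect cube.
  y = 3: RHS = 341 is not a perfect cube.
  y = -3: RHS = -361 is not a perfect cube.
Continuing the search up to |y| = 45 finds no solutions either.
No (x, y) in the scanned range satisfies the equation.

No integer solutions with |y| ≤ 45.


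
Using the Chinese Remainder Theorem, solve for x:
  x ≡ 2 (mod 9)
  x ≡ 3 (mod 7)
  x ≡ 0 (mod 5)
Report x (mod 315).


Moduli 9, 7, 5 are pairwise coprime; by CRT there is a unique solution modulo M = 9 · 7 · 5 = 315.
Solve pairwise, accumulating the modulus:
  Start with x ≡ 2 (mod 9).
  Combine with x ≡ 3 (mod 7): since gcd(9, 7) = 1, we get a unique residue mod 63.
    Write x = 2 + 9·t and substitute into x ≡ 3 (mod 7): 9·t ≡ 3 − 2 = 1 (mod 7).
    Reduce coefficients mod 7: 2·t ≡ 1 (mod 7).
    The inverse of 2 mod 7 is 4 (since 2·4 = 8 = 1·7 + 1), so t ≡ 4·1 = 4 ≡ 4 (mod 7).
    Then x = 2 + 9·4 = 38, valid modulo lcm(9, 7) = 63: x ≡ 38 (mod 63).
  Combine with x ≡ 0 (mod 5): since gcd(63, 5) = 1, we get a unique residue mod 315.
    Write x = 38 + 63·t and substitute into x ≡ 0 (mod 5): 63·t ≡ 0 − 38 = -38 (mod 5).
    Reduce coefficients mod 5: 3·t ≡ 2 (mod 5).
    The inverse of 3 mod 5 is 2 (since 3·2 = 6 = 1·5 + 1), so t ≡ 2·2 = 4 ≡ 4 (mod 5).
    Then x = 38 + 63·4 = 290, valid modulo lcm(63, 5) = 315: x ≡ 290 (mod 315).
Verify: 290 mod 9 = 2 ✓, 290 mod 7 = 3 ✓, 290 mod 5 = 0 ✓.

x ≡ 290 (mod 315).


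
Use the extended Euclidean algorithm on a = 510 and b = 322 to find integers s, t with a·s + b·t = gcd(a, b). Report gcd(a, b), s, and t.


Euclidean algorithm on (510, 322) — divide until remainder is 0:
  510 = 1 · 322 + 188
  322 = 1 · 188 + 134
  188 = 1 · 134 + 54
  134 = 2 · 54 + 26
  54 = 2 · 26 + 2
  26 = 13 · 2 + 0
gcd(510, 322) = 2.
Track Bezout coefficients alongside the remainders: start with r₀ = 510 = a·1 + b·0 (s = 1, t = 0) and r₁ = 322 = a·0 + b·1 (s = 0, t = 1); each new remainder r_{k+1} = r_{k-1} − q_k·r_k inherits s_{k+1} = s_{k-1} − q_k·s_k, t_{k+1} = t_{k-1} − q_k·t_k, so r_k = a·s_k + b·t_k at every step:
  q = 1: r = 188, s = 1 − 1·0 = 1, t = 0 − 1·1 = -1  (check: 510·1 + 322·(-1) = 188)
  q = 1: r = 134, s = 0 − 1·1 = -1, t = 1 − 1·(-1) = 2  (check: 510·(-1) + 322·2 = 134)
  q = 1: r = 54, s = 1 − 1·(-1) = 2, t = -1 − 1·2 = -3  (check: 510·2 + 322·(-3) = 54)
  q = 2: r = 26, s = -1 − 2·2 = -5, t = 2 − 2·(-3) = 8  (check: 510·(-5) + 322·8 = 26)
  q = 2: r = 2, s = 2 − 2·(-5) = 12, t = -3 − 2·8 = -19  (check: 510·12 + 322·(-19) = 2)
The row with r = 2 (the gcd) gives the Bezout coefficients s = 12, t = -19.
Result: 510 · (12) + 322 · (-19) = 2.

gcd(510, 322) = 2; s = 12, t = -19 (check: 510·12 + 322·(-19) = 2).


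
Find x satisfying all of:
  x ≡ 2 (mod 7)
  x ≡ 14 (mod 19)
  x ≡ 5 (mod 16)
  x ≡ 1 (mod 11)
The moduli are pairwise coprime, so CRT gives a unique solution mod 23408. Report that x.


Product of moduli M = 7 · 19 · 16 · 11 = 23408.
Merge one congruence at a time:
  Start: x ≡ 2 (mod 7).
  Combine with x ≡ 14 (mod 19); new modulus lcm = 133.
    Write x = 2 + 7·t and substitute into x ≡ 14 (mod 19): 7·t ≡ 14 − 2 = 12 (mod 19).
    The inverse of 7 mod 19 is 11 (since 7·11 = 77 = 4·19 + 1), so t ≡ 11·12 = 132 ≡ 18 (mod 19).
    Then x = 2 + 7·18 = 128, valid modulo lcm(7, 19) = 133: x ≡ 128 (mod 133).
  Combine with x ≡ 5 (mod 16); new modulus lcm = 2128.
    Write x = 128 + 133·t and substitute into x ≡ 5 (mod 16): 133·t ≡ 5 − 128 = -123 (mod 16).
    Reduce coefficients mod 16: 5·t ≡ 5 (mod 16).
    The inverse of 5 mod 16 is 13 (since 5·13 = 65 = 4·16 + 1), so t ≡ 13·5 = 65 ≡ 1 (mod 16).
    Then x = 128 + 133·1 = 261, valid modulo lcm(133, 16) = 2128: x ≡ 261 (mod 2128).
  Combine with x ≡ 1 (mod 11); new modulus lcm = 23408.
    Write x = 261 + 2128·t and substitute into x ≡ 1 (mod 11): 2128·t ≡ 1 − 261 = -260 (mod 11).
    Reduce coefficients mod 11: 5·t ≡ 4 (mod 11).
    The inverse of 5 mod 11 is 9 (since 5·9 = 45 = 4·11 + 1), so t ≡ 9·4 = 36 ≡ 3 (mod 11).
    Then x = 261 + 2128·3 = 6645, valid modulo lcm(2128, 11) = 23408: x ≡ 6645 (mod 23408).
Verify against each original: 6645 mod 7 = 2, 6645 mod 19 = 14, 6645 mod 16 = 5, 6645 mod 11 = 1.

x ≡ 6645 (mod 23408).


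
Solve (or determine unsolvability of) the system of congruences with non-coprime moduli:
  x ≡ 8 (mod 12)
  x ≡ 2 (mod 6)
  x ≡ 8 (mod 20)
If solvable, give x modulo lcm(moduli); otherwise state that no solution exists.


Moduli 12, 6, 20 are not pairwise coprime, so CRT works modulo lcm(m_i) when all pairwise compatibility conditions hold.
Pairwise compatibility: gcd(m_i, m_j) must divide a_i - a_j for every pair.
Merge one congruence at a time:
  Start: x ≡ 8 (mod 12).
  Combine with x ≡ 2 (mod 6): gcd(12, 6) = 6; 2 - 8 = -6, which IS divisible by 6, so compatible.
    Write x = 8 + 12·t and substitute into x ≡ 2 (mod 6): 12·t ≡ 2 − 8 = -6 (mod 6).
    Divide the congruence (and modulus) by g = 6: 2·t ≡ -1 (mod 1).
    Modulo 1 every t works; take t = 0.
    Then x = 8 + 12·0 = 8, valid modulo lcm(12, 6) = 12: x ≡ 8 (mod 12).
  Combine with x ≡ 8 (mod 20): gcd(12, 20) = 4; 8 - 8 = 0, which IS divisible by 4, so compatible.
    Write x = 8 + 12·t and substitute into x ≡ 8 (mod 20): 12·t ≡ 8 − 8 = 0 (mod 20).
    Divide the congruence (and modulus) by g = 4: 3·t ≡ 0 (mod 5).
    The inverse of 3 mod 5 is 2 (since 3·2 = 6 = 1·5 + 1), so t ≡ 2·0 = 0 ≡ 0 (mod 5).
    Then x = 8 + 12·0 = 8, valid modulo lcm(12, 20) = 60: x ≡ 8 (mod 60).
Verify: 8 mod 12 = 8, 8 mod 6 = 2, 8 mod 20 = 8.

x ≡ 8 (mod 60).


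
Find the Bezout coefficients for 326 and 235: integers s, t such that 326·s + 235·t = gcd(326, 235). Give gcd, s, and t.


Euclidean algorithm on (326, 235) — divide until remainder is 0:
  326 = 1 · 235 + 91
  235 = 2 · 91 + 53
  91 = 1 · 53 + 38
  53 = 1 · 38 + 15
  38 = 2 · 15 + 8
  15 = 1 · 8 + 7
  8 = 1 · 7 + 1
  7 = 7 · 1 + 0
gcd(326, 235) = 1.
Track Bezout coefficients alongside the remainders: start with r₀ = 326 = a·1 + b·0 (s = 1, t = 0) and r₁ = 235 = a·0 + b·1 (s = 0, t = 1); each new remainder r_{k+1} = r_{k-1} − q_k·r_k inherits s_{k+1} = s_{k-1} − q_k·s_k, t_{k+1} = t_{k-1} − q_k·t_k, so r_k = a·s_k + b·t_k at every step:
  q = 1: r = 91, s = 1 − 1·0 = 1, t = 0 − 1·1 = -1  (check: 326·1 + 235·(-1) = 91)
  q = 2: r = 53, s = 0 − 2·1 = -2, t = 1 − 2·(-1) = 3  (check: 326·(-2) + 235·3 = 53)
  q = 1: r = 38, s = 1 − 1·(-2) = 3, t = -1 − 1·3 = -4  (check: 326·3 + 235·(-4) = 38)
  q = 1: r = 15, s = -2 − 1·3 = -5, t = 3 − 1·(-4) = 7  (check: 326·(-5) + 235·7 = 15)
  q = 2: r = 8, s = 3 − 2·(-5) = 13, t = -4 − 2·7 = -18  (check: 326·13 + 235·(-18) = 8)
  q = 1: r = 7, s = -5 − 1·13 = -18, t = 7 − 1·(-18) = 25  (check: 326·(-18) + 235·25 = 7)
  q = 1: r = 1, s = 13 − 1·(-18) = 31, t = -18 − 1·25 = -43  (check: 326·31 + 235·(-43) = 1)
The row with r = 1 (the gcd) gives the Bezout coefficients s = 31, t = -43.
Result: 326 · (31) + 235 · (-43) = 1.

gcd(326, 235) = 1; s = 31, t = -43 (check: 326·31 + 235·(-43) = 1).


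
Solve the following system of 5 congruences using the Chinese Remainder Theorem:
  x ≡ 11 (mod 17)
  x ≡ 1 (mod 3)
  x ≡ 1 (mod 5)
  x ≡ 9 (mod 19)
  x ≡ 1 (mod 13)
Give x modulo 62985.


Product of moduli M = 17 · 3 · 5 · 19 · 13 = 62985.
Merge one congruence at a time:
  Start: x ≡ 11 (mod 17).
  Combine with x ≡ 1 (mod 3); new modulus lcm = 51.
    Write x = 11 + 17·t and substitute into x ≡ 1 (mod 3): 17·t ≡ 1 − 11 = -10 (mod 3).
    Reduce coefficients mod 3: 2·t ≡ 2 (mod 3).
    The inverse of 2 mod 3 is 2 (since 2·2 = 4 = 1·3 + 1), so t ≡ 2·2 = 4 ≡ 1 (mod 3).
    Then x = 11 + 17·1 = 28, valid modulo lcm(17, 3) = 51: x ≡ 28 (mod 51).
  Combine with x ≡ 1 (mod 5); new modulus lcm = 255.
    Write x = 28 + 51·t and substitute into x ≡ 1 (mod 5): 51·t ≡ 1 − 28 = -27 (mod 5).
    Reduce coefficients mod 5: 1·t ≡ 3 (mod 5).
    So t ≡ 3 (mod 5).
    Then x = 28 + 51·3 = 181, valid modulo lcm(51, 5) = 255: x ≡ 181 (mod 255).
  Combine with x ≡ 9 (mod 19); new modulus lcm = 4845.
    Write x = 181 + 255·t and substitute into x ≡ 9 (mod 19): 255·t ≡ 9 − 181 = -172 (mod 19).
    Reduce coefficients mod 19: 8·t ≡ 18 (mod 19).
    The inverse of 8 mod 19 is 12 (since 8·12 = 96 = 5·19 + 1), so t ≡ 12·18 = 216 ≡ 7 (mod 19).
    Then x = 181 + 255·7 = 1966, valid modulo lcm(255, 19) = 4845: x ≡ 1966 (mod 4845).
  Combine with x ≡ 1 (mod 13); new modulus lcm = 62985.
    Write x = 1966 + 4845·t and substitute into x ≡ 1 (mod 13): 4845·t ≡ 1 − 1966 = -1965 (mod 13).
    Reduce coefficients mod 13: 9·t ≡ 11 (mod 13).
    The inverse of 9 mod 13 is 3 (since 9·3 = 27 = 2·13 + 1), so t ≡ 3·11 = 33 ≡ 7 (mod 13).
    Then x = 1966 + 4845·7 = 35881, valid modulo lcm(4845, 13) = 62985: x ≡ 35881 (mod 62985).
Verify against each original: 35881 mod 17 = 11, 35881 mod 3 = 1, 35881 mod 5 = 1, 35881 mod 19 = 9, 35881 mod 13 = 1.

x ≡ 35881 (mod 62985).


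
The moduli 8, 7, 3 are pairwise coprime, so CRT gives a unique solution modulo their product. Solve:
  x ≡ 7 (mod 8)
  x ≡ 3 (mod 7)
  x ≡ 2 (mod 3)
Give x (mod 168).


Moduli 8, 7, 3 are pairwise coprime; by CRT there is a unique solution modulo M = 8 · 7 · 3 = 168.
Solve pairwise, accumulating the modulus:
  Start with x ≡ 7 (mod 8).
  Combine with x ≡ 3 (mod 7): since gcd(8, 7) = 1, we get a unique residue mod 56.
    Write x = 7 + 8·t and substitute into x ≡ 3 (mod 7): 8·t ≡ 3 − 7 = -4 (mod 7).
    Reduce coefficients mod 7: 1·t ≡ 3 (mod 7).
    So t ≡ 3 (mod 7).
    Then x = 7 + 8·3 = 31, valid modulo lcm(8, 7) = 56: x ≡ 31 (mod 56).
  Combine with x ≡ 2 (mod 3): since gcd(56, 3) = 1, we get a unique residue mod 168.
    Write x = 31 + 56·t and substitute into x ≡ 2 (mod 3): 56·t ≡ 2 − 31 = -29 (mod 3).
    Reduce coefficients mod 3: 2·t ≡ 1 (mod 3).
    The inverse of 2 mod 3 is 2 (since 2·2 = 4 = 1·3 + 1), so t ≡ 2·1 = 2 ≡ 2 (mod 3).
    Then x = 31 + 56·2 = 143, valid modulo lcm(56, 3) = 168: x ≡ 143 (mod 168).
Verify: 143 mod 8 = 7 ✓, 143 mod 7 = 3 ✓, 143 mod 3 = 2 ✓.

x ≡ 143 (mod 168).


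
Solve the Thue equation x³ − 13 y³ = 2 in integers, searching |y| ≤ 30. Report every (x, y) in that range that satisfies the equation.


The equation is x³ - 13y³ = 2. For fixed y, x³ = 13·y³ + 2, so a solution requires the RHS to be a perfect cube.
Strategy: iterate y from -30 to 30, compute RHS = 13·y³ + 2, and check whether it is a (positive or negative) perfect cube.
Check small values of y:
  y = 0: RHS = 2 is not a perfect cube.
  y = 1: RHS = 15 is not a perfect cube.
  y = -1: RHS = -11 is not a perfect cube.
  y = 2: RHS = 106 is not a perfect cube.
  y = -2: RHS = -102 is not a perfect cube.
  y = 3: RHS = 353 is not a perfect cube.
  y = -3: RHS = -349 is not a perfect cube.
Continuing the search up to |y| = 30 finds no solutions either.
No (x, y) in the scanned range satisfies the equation.

No integer solutions with |y| ≤ 30.


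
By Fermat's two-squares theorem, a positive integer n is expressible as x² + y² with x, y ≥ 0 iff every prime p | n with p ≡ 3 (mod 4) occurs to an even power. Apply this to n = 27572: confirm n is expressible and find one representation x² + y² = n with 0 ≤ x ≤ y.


Step 1: Factor n = 27572 = 2^2 · 61 · 113.
Step 2: Check the mod-4 condition on each prime factor: 2 = 2 (special); 61 ≡ 1 (mod 4), exponent 1; 113 ≡ 1 (mod 4), exponent 1.
All primes ≡ 3 (mod 4) appear to even exponent (or don't appear), so by the two-squares theorem n IS expressible as a sum of two squares.
Step 3: Build a representation. Group n = k² · m with k = 2 and m = 61 · 113 = 6893 (a product of primes ≡ 1 (mod 4)); a representation of m scales to one of n via (k·x)² + (k·y)² = k²(x² + y²). Each prime p ≡ 1 (mod 4) is itself a sum of two squares; find a² by testing p − a² for a perfect square:
  61: 61 − 1² = 60, 61 − 2² = 57, 61 − 3² = 52, 61 − 4² = 45, 61 − 5² = 36 = 6² ⇒ 61 = 5² + 6².
  113: 113 − 1² = 112, 113 − 2² = 109, 113 − 3² = 104, 113 − 4² = 97, 113 − 5² = 88, 113 − 6² = 77, 113 − 7² = 64 = 8² ⇒ 113 = 7² + 8².
  Combine using the Brahmagupta–Fibonacci identity (a² + b²)(c² + d²) = (ac − bd)² + (ad + bc)² = (ac + bd)² + (ad − bc)²:
  61 · 113 = 6893: from (5² + 6²)(7² + 8²), take (5·7 − 6·8, 5·8 + 6·7) = (35 − 48, 40 + 42) = (-13, 82); dropping signs (only squares matter) gives (13, 82); check 13² + 82² = 169 + 6724 = 6893 ✓.
  Scale by k = 2: (2·13, 2·82) = (26, 164).
Step 4: Order so x ≤ y and verify: 26² + 164² = 676 + 26896 = 27572 = n. ✓

n = 27572 = 26² + 164² (one valid representation with x ≤ y).


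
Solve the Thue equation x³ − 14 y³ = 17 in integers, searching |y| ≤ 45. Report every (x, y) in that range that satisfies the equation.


The equation is x³ - 14y³ = 17. For fixed y, x³ = 14·y³ + 17, so a solution requires the RHS to be a perfect cube.
Strategy: iterate y from -45 to 45, compute RHS = 14·y³ + 17, and check whether it is a (positive or negative) perfect cube.
Check small values of y:
  y = 0: RHS = 17 is not a perfect cube.
  y = 1: RHS = 31 is not a perfect cube.
  y = -1: RHS = 3 is not a perfect cube.
  y = 2: RHS = 129 is not a perfect cube.
  y = -2: RHS = -95 is not a perfect cube.
  y = 3: RHS = 395 is not a perfect cube.
  y = -3: RHS = -361 is not a perfect cube.
Continuing the search up to |y| = 45 finds no solutions either.
No (x, y) in the scanned range satisfies the equation.

No integer solutions with |y| ≤ 45.


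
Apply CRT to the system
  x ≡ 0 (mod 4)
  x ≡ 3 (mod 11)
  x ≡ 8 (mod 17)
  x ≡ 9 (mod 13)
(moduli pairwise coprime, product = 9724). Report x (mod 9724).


Product of moduli M = 4 · 11 · 17 · 13 = 9724.
Merge one congruence at a time:
  Start: x ≡ 0 (mod 4).
  Combine with x ≡ 3 (mod 11); new modulus lcm = 44.
    Write x = 0 + 4·t and substitute into x ≡ 3 (mod 11): 4·t ≡ 3 − 0 = 3 (mod 11).
    The inverse of 4 mod 11 is 3 (since 4·3 = 12 = 1·11 + 1), so t ≡ 3·3 = 9 ≡ 9 (mod 11).
    Then x = 0 + 4·9 = 36, valid modulo lcm(4, 11) = 44: x ≡ 36 (mod 44).
  Combine with x ≡ 8 (mod 17); new modulus lcm = 748.
    Write x = 36 + 44·t and substitute into x ≡ 8 (mod 17): 44·t ≡ 8 − 36 = -28 (mod 17).
    Reduce coefficients mod 17: 10·t ≡ 6 (mod 17).
    The inverse of 10 mod 17 is 12 (since 10·12 = 120 = 7·17 + 1), so t ≡ 12·6 = 72 ≡ 4 (mod 17).
    Then x = 36 + 44·4 = 212, valid modulo lcm(44, 17) = 748: x ≡ 212 (mod 748).
  Combine with x ≡ 9 (mod 13); new modulus lcm = 9724.
    Write x = 212 + 748·t and substitute into x ≡ 9 (mod 13): 748·t ≡ 9 − 212 = -203 (mod 13).
    Reduce coefficients mod 13: 7·t ≡ 5 (mod 13).
    The inverse of 7 mod 13 is 2 (since 7·2 = 14 = 1·13 + 1), so t ≡ 2·5 = 10 ≡ 10 (mod 13).
    Then x = 212 + 748·10 = 7692, valid modulo lcm(748, 13) = 9724: x ≡ 7692 (mod 9724).
Verify against each original: 7692 mod 4 = 0, 7692 mod 11 = 3, 7692 mod 17 = 8, 7692 mod 13 = 9.

x ≡ 7692 (mod 9724).


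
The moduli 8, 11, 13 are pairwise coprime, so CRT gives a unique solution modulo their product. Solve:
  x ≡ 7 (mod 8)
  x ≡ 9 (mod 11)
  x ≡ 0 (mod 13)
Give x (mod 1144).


Moduli 8, 11, 13 are pairwise coprime; by CRT there is a unique solution modulo M = 8 · 11 · 13 = 1144.
Solve pairwise, accumulating the modulus:
  Start with x ≡ 7 (mod 8).
  Combine with x ≡ 9 (mod 11): since gcd(8, 11) = 1, we get a unique residue mod 88.
    Write x = 7 + 8·t and substitute into x ≡ 9 (mod 11): 8·t ≡ 9 − 7 = 2 (mod 11).
    The inverse of 8 mod 11 is 7 (since 8·7 = 56 = 5·11 + 1), so t ≡ 7·2 = 14 ≡ 3 (mod 11).
    Then x = 7 + 8·3 = 31, valid modulo lcm(8, 11) = 88: x ≡ 31 (mod 88).
  Combine with x ≡ 0 (mod 13): since gcd(88, 13) = 1, we get a unique residue mod 1144.
    Write x = 31 + 88·t and substitute into x ≡ 0 (mod 13): 88·t ≡ 0 − 31 = -31 (mod 13).
    Reduce coefficients mod 13: 10·t ≡ 8 (mod 13).
    The inverse of 10 mod 13 is 4 (since 10·4 = 40 = 3·13 + 1), so t ≡ 4·8 = 32 ≡ 6 (mod 13).
    Then x = 31 + 88·6 = 559, valid modulo lcm(88, 13) = 1144: x ≡ 559 (mod 1144).
Verify: 559 mod 8 = 7 ✓, 559 mod 11 = 9 ✓, 559 mod 13 = 0 ✓.

x ≡ 559 (mod 1144).


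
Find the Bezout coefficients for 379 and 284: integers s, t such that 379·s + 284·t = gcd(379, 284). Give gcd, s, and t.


Euclidean algorithm on (379, 284) — divide until remainder is 0:
  379 = 1 · 284 + 95
  284 = 2 · 95 + 94
  95 = 1 · 94 + 1
  94 = 94 · 1 + 0
gcd(379, 284) = 1.
Track Bezout coefficients alongside the remainders: start with r₀ = 379 = a·1 + b·0 (s = 1, t = 0) and r₁ = 284 = a·0 + b·1 (s = 0, t = 1); each new remainder r_{k+1} = r_{k-1} − q_k·r_k inherits s_{k+1} = s_{k-1} − q_k·s_k, t_{k+1} = t_{k-1} − q_k·t_k, so r_k = a·s_k + b·t_k at every step:
  q = 1: r = 95, s = 1 − 1·0 = 1, t = 0 − 1·1 = -1  (check: 379·1 + 284·(-1) = 95)
  q = 2: r = 94, s = 0 − 2·1 = -2, t = 1 − 2·(-1) = 3  (check: 379·(-2) + 284·3 = 94)
  q = 1: r = 1, s = 1 − 1·(-2) = 3, t = -1 − 1·3 = -4  (check: 379·3 + 284·(-4) = 1)
The row with r = 1 (the gcd) gives the Bezout coefficients s = 3, t = -4.
Result: 379 · (3) + 284 · (-4) = 1.

gcd(379, 284) = 1; s = 3, t = -4 (check: 379·3 + 284·(-4) = 1).


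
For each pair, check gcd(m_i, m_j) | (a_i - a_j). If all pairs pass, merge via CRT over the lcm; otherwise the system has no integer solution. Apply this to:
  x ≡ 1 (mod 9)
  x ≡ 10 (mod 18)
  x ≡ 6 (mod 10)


Moduli 9, 18, 10 are not pairwise coprime, so CRT works modulo lcm(m_i) when all pairwise compatibility conditions hold.
Pairwise compatibility: gcd(m_i, m_j) must divide a_i - a_j for every pair.
Merge one congruence at a time:
  Start: x ≡ 1 (mod 9).
  Combine with x ≡ 10 (mod 18): gcd(9, 18) = 9; 10 - 1 = 9, which IS divisible by 9, so compatible.
    Write x = 1 + 9·t and substitute into x ≡ 10 (mod 18): 9·t ≡ 10 − 1 = 9 (mod 18).
    Divide the congruence (and modulus) by g = 9: 1·t ≡ 1 (mod 2).
    So t ≡ 1 (mod 2).
    Then x = 1 + 9·1 = 10, valid modulo lcm(9, 18) = 18: x ≡ 10 (mod 18).
  Combine with x ≡ 6 (mod 10): gcd(18, 10) = 2; 6 - 10 = -4, which IS divisible by 2, so compatible.
    Write x = 10 + 18·t and substitute into x ≡ 6 (mod 10): 18·t ≡ 6 − 10 = -4 (mod 10).
    Divide the congruence (and modulus) by g = 2: 9·t ≡ -2 (mod 5).
    Reduce coefficients mod 5: 4·t ≡ 3 (mod 5).
    The inverse of 4 mod 5 is 4 (since 4·4 = 16 = 3·5 + 1), so t ≡ 4·3 = 12 ≡ 2 (mod 5).
    Then x = 10 + 18·2 = 46, valid modulo lcm(18, 10) = 90: x ≡ 46 (mod 90).
Verify: 46 mod 9 = 1, 46 mod 18 = 10, 46 mod 10 = 6.

x ≡ 46 (mod 90).


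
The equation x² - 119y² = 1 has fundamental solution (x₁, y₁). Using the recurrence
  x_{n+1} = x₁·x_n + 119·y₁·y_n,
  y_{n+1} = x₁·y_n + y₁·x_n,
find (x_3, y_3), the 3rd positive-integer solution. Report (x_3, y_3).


Step 1: Find the fundamental solution (x₁, y₁) of x² - 119y² = 1.
  Expand √119 as a continued fraction. a₀ = ⌊√119⌋ = 10; iterate m_{k+1} = d_k·a_k − m_k, d_{k+1} = (119 − m_{k+1}²)/d_k, a_{k+1} = ⌊(a₀ + m_{k+1})/d_{k+1}⌋ (starting m₀ = 0, d₀ = 1), with convergents p_k = a_k·p_{k-1} + p_{k-2}, q_k = a_k·q_{k-1} + q_{k-2} (p₋₁ = 1, q₋₁ = 0):
  k = 0: a₀ = 10; p₀/q₀ = 10/1; p₀² − 119·q₀² = 100 − 119 = -19.
  k = 1: m = 10, d = 19, a = ⌊(10 + 10)/19⌋ = 1; p/q = (1·10 + 1)/(1·1 + 0) = 11/1; p² − 119·q² = 121 − 119 = 2.
  k = 2: m = 9, d = 2, a = ⌊(10 + 9)/2⌋ = 9; p/q = (9·11 + 10)/(9·1 + 1) = 109/10; p² − 119·q² = 11881 − 11900 = -19.
  k = 3: m = 9, d = 19, a = ⌊(10 + 9)/19⌋ = 1; p/q = (1·109 + 11)/(1·10 + 1) = 120/11; p² − 119·q² = 14400 − 14399 = 1.
  The first convergent with p² − 119·q² = 1 gives the fundamental solution (x₁, y₁) = (120, 11).
Step 2: Apply the recurrence (x_{n+1}, y_{n+1}) = (x₁x_n + 119y₁y_n, x₁y_n + y₁x_n) repeatedly.
  From (x_1, y_1) = (120, 11): x_2 = 120·120 + 119·11·11 = 28799; y_2 = 120·11 + 11·120 = 2640.
  From (x_2, y_2) = (28799, 2640): x_3 = 120·28799 + 119·11·2640 = 6911640; y_3 = 120·2640 + 11·28799 = 633589.
Step 3: Verify x_3² - 119·y_3² = 47770767489600 - 47770767489599 = 1 (should be 1). ✓

(x_1, y_1) = (120, 11); (x_3, y_3) = (6911640, 633589).


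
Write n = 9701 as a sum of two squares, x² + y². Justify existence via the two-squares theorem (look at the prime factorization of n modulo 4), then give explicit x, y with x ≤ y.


Step 1: Factor n = 9701 = 89 · 109.
Step 2: Check the mod-4 condition on each prime factor: 89 ≡ 1 (mod 4), exponent 1; 109 ≡ 1 (mod 4), exponent 1.
All primes ≡ 3 (mod 4) appear to even exponent (or don't appear), so by the two-squares theorem n IS expressible as a sum of two squares.
Step 3: Build a representation. Here n = 89 · 109 is a product of primes ≡ 1 (mod 4). Each prime p ≡ 1 (mod 4) is itself a sum of two squares; find a² by testing p − a² for a perfect square:
  89: 89 − 1² = 88, 89 − 2² = 85, 89 − 3² = 80, 89 − 4² = 73, 89 − 5² = 64 = 8² ⇒ 89 = 5² + 8².
  109: 109 − 1² = 108, 109 − 2² = 105, 109 − 3² = 100 = 10² ⇒ 109 = 3² + 10².
  Combine using the Brahmagupta–Fibonacci identity (a² + b²)(c² + d²) = (ac − bd)² + (ad + bc)² = (ac + bd)² + (ad − bc)²:
  89 · 109 = 9701: from (5² + 8²)(3² + 10²), take (5·3 − 8·10, 5·10 + 8·3) = (15 − 80, 50 + 24) = (-65, 74); dropping signs (only squares matter) gives (65, 74); check 65² + 74² = 4225 + 5476 = 9701 ✓.
Step 4: Order so x ≤ y and verify: 65² + 74² = 4225 + 5476 = 9701 = n. ✓

n = 9701 = 65² + 74² (one valid representation with x ≤ y).


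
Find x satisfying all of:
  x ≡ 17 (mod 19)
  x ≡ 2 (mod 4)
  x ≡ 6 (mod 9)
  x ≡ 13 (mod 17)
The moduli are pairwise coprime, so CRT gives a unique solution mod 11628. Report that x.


Product of moduli M = 19 · 4 · 9 · 17 = 11628.
Merge one congruence at a time:
  Start: x ≡ 17 (mod 19).
  Combine with x ≡ 2 (mod 4); new modulus lcm = 76.
    Write x = 17 + 19·t and substitute into x ≡ 2 (mod 4): 19·t ≡ 2 − 17 = -15 (mod 4).
    Reduce coefficients mod 4: 3·t ≡ 1 (mod 4).
    The inverse of 3 mod 4 is 3 (since 3·3 = 9 = 2·4 + 1), so t ≡ 3·1 = 3 ≡ 3 (mod 4).
    Then x = 17 + 19·3 = 74, valid modulo lcm(19, 4) = 76: x ≡ 74 (mod 76).
  Combine with x ≡ 6 (mod 9); new modulus lcm = 684.
    Write x = 74 + 76·t and substitute into x ≡ 6 (mod 9): 76·t ≡ 6 − 74 = -68 (mod 9).
    Reduce coefficients mod 9: 4·t ≡ 4 (mod 9).
    The inverse of 4 mod 9 is 7 (since 4·7 = 28 = 3·9 + 1), so t ≡ 7·4 = 28 ≡ 1 (mod 9).
    Then x = 74 + 76·1 = 150, valid modulo lcm(76, 9) = 684: x ≡ 150 (mod 684).
  Combine with x ≡ 13 (mod 17); new modulus lcm = 11628.
    Write x = 150 + 684·t and substitute into x ≡ 13 (mod 17): 684·t ≡ 13 − 150 = -137 (mod 17).
    Reduce coefficients mod 17: 4·t ≡ 16 (mod 17).
    The inverse of 4 mod 17 is 13 (since 4·13 = 52 = 3·17 + 1), so t ≡ 13·16 = 208 ≡ 4 (mod 17).
    Then x = 150 + 684·4 = 2886, valid modulo lcm(684, 17) = 11628: x ≡ 2886 (mod 11628).
Verify against each original: 2886 mod 19 = 17, 2886 mod 4 = 2, 2886 mod 9 = 6, 2886 mod 17 = 13.

x ≡ 2886 (mod 11628).


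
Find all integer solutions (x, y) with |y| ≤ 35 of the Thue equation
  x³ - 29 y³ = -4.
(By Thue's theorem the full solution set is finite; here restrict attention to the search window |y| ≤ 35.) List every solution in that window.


The equation is x³ - 29y³ = -4. For fixed y, x³ = 29·y³ − 4, so a solution requires the RHS to be a perfect cube.
Strategy: iterate y from -35 to 35, compute RHS = 29·y³ − 4, and check whether it is a (positive or negative) perfect cube.
Check small values of y:
  y = 0: RHS = -4 is not a perfect cube.
  y = 1: RHS = 25 is not a perfect cube.
  y = -1: RHS = -33 is not a perfect cube.
  y = 2: RHS = 228 is not a perfect cube.
  y = -2: RHS = -236 is not a perfect cube.
  y = 3: RHS = 779 is not a perfect cube.
  y = -3: RHS = -787 is not a perfect cube.
Continuing the search up to |y| = 35 finds no solutions either.
No (x, y) in the scanned range satisfies the equation.

No integer solutions with |y| ≤ 35.


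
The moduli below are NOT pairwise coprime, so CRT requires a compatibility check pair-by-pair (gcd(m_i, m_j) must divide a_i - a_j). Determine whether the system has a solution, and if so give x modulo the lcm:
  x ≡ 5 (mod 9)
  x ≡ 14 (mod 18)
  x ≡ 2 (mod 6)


Moduli 9, 18, 6 are not pairwise coprime, so CRT works modulo lcm(m_i) when all pairwise compatibility conditions hold.
Pairwise compatibility: gcd(m_i, m_j) must divide a_i - a_j for every pair.
Merge one congruence at a time:
  Start: x ≡ 5 (mod 9).
  Combine with x ≡ 14 (mod 18): gcd(9, 18) = 9; 14 - 5 = 9, which IS divisible by 9, so compatible.
    Write x = 5 + 9·t and substitute into x ≡ 14 (mod 18): 9·t ≡ 14 − 5 = 9 (mod 18).
    Divide the congruence (and modulus) by g = 9: 1·t ≡ 1 (mod 2).
    So t ≡ 1 (mod 2).
    Then x = 5 + 9·1 = 14, valid modulo lcm(9, 18) = 18: x ≡ 14 (mod 18).
  Combine with x ≡ 2 (mod 6): gcd(18, 6) = 6; 2 - 14 = -12, which IS divisible by 6, so compatible.
    Write x = 14 + 18·t and substitute into x ≡ 2 (mod 6): 18·t ≡ 2 − 14 = -12 (mod 6).
    Divide the congruence (and modulus) by g = 6: 3·t ≡ -2 (mod 1).
    Modulo 1 every t works; take t = 0.
    Then x = 14 + 18·0 = 14, valid modulo lcm(18, 6) = 18: x ≡ 14 (mod 18).
Verify: 14 mod 9 = 5, 14 mod 18 = 14, 14 mod 6 = 2.

x ≡ 14 (mod 18).


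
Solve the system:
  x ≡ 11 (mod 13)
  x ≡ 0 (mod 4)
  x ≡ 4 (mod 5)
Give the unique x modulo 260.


Moduli 13, 4, 5 are pairwise coprime; by CRT there is a unique solution modulo M = 13 · 4 · 5 = 260.
Solve pairwise, accumulating the modulus:
  Start with x ≡ 11 (mod 13).
  Combine with x ≡ 0 (mod 4): since gcd(13, 4) = 1, we get a unique residue mod 52.
    Write x = 11 + 13·t and substitute into x ≡ 0 (mod 4): 13·t ≡ 0 − 11 = -11 (mod 4).
    Reduce coefficients mod 4: 1·t ≡ 1 (mod 4).
    So t ≡ 1 (mod 4).
    Then x = 11 + 13·1 = 24, valid modulo lcm(13, 4) = 52: x ≡ 24 (mod 52).
  Combine with x ≡ 4 (mod 5): since gcd(52, 5) = 1, we get a unique residue mod 260.
    Write x = 24 + 52·t and substitute into x ≡ 4 (mod 5): 52·t ≡ 4 − 24 = -20 (mod 5).
    Reduce coefficients mod 5: 2·t ≡ 0 (mod 5).
    The inverse of 2 mod 5 is 3 (since 2·3 = 6 = 1·5 + 1), so t ≡ 3·0 = 0 ≡ 0 (mod 5).
    Then x = 24 + 52·0 = 24, valid modulo lcm(52, 5) = 260: x ≡ 24 (mod 260).
Verify: 24 mod 13 = 11 ✓, 24 mod 4 = 0 ✓, 24 mod 5 = 4 ✓.

x ≡ 24 (mod 260).


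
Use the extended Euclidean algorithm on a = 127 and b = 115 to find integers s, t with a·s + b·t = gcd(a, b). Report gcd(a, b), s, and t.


Euclidean algorithm on (127, 115) — divide until remainder is 0:
  127 = 1 · 115 + 12
  115 = 9 · 12 + 7
  12 = 1 · 7 + 5
  7 = 1 · 5 + 2
  5 = 2 · 2 + 1
  2 = 2 · 1 + 0
gcd(127, 115) = 1.
Track Bezout coefficients alongside the remainders: start with r₀ = 127 = a·1 + b·0 (s = 1, t = 0) and r₁ = 115 = a·0 + b·1 (s = 0, t = 1); each new remainder r_{k+1} = r_{k-1} − q_k·r_k inherits s_{k+1} = s_{k-1} − q_k·s_k, t_{k+1} = t_{k-1} − q_k·t_k, so r_k = a·s_k + b·t_k at every step:
  q = 1: r = 12, s = 1 − 1·0 = 1, t = 0 − 1·1 = -1  (check: 127·1 + 115·(-1) = 12)
  q = 9: r = 7, s = 0 − 9·1 = -9, t = 1 − 9·(-1) = 10  (check: 127·(-9) + 115·10 = 7)
  q = 1: r = 5, s = 1 − 1·(-9) = 10, t = -1 − 1·10 = -11  (check: 127·10 + 115·(-11) = 5)
  q = 1: r = 2, s = -9 − 1·10 = -19, t = 10 − 1·(-11) = 21  (check: 127·(-19) + 115·21 = 2)
  q = 2: r = 1, s = 10 − 2·(-19) = 48, t = -11 − 2·21 = -53  (check: 127·48 + 115·(-53) = 1)
The row with r = 1 (the gcd) gives the Bezout coefficients s = 48, t = -53.
Result: 127 · (48) + 115 · (-53) = 1.

gcd(127, 115) = 1; s = 48, t = -53 (check: 127·48 + 115·(-53) = 1).


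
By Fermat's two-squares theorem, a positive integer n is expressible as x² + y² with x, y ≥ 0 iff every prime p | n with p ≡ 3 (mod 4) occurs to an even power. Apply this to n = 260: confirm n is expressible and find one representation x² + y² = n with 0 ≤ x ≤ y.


Step 1: Factor n = 260 = 2^2 · 5 · 13.
Step 2: Check the mod-4 condition on each prime factor: 2 = 2 (special); 5 ≡ 1 (mod 4), exponent 1; 13 ≡ 1 (mod 4), exponent 1.
All primes ≡ 3 (mod 4) appear to even exponent (or don't appear), so by the two-squares theorem n IS expressible as a sum of two squares.
Step 3: Build a representation. Group n = k² · m with k = 2 and m = 5 · 13 = 65 (a product of primes ≡ 1 (mod 4)); a representation of m scales to one of n via (k·x)² + (k·y)² = k²(x² + y²). Each prime p ≡ 1 (mod 4) is itself a sum of two squares; find a² by testing p − a² for a perfect square:
  5: 5 − 1² = 4 = 2² ⇒ 5 = 1² + 2².
  13: 13 − 1² = 12, 13 − 2² = 9 = 3² ⇒ 13 = 2² + 3².
  Combine using the Brahmagupta–Fibonacci identity (a² + b²)(c² + d²) = (ac − bd)² + (ad + bc)² = (ac + bd)² + (ad − bc)²:
  5 · 13 = 65: from (1² + 2²)(2² + 3²), take (1·2 − 2·3, 1·3 + 2·2) = (2 − 6, 3 + 4) = (-4, 7); dropping signs (only squares matter) gives (4, 7); check 4² + 7² = 16 + 49 = 65 ✓.
  Scale by k = 2: (2·4, 2·7) = (8, 14).
Step 4: Order so x ≤ y and verify: 8² + 14² = 64 + 196 = 260 = n. ✓

n = 260 = 8² + 14² (one valid representation with x ≤ y).


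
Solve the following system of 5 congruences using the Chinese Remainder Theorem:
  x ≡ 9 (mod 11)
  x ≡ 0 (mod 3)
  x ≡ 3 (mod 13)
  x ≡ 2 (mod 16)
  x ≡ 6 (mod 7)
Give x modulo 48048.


Product of moduli M = 11 · 3 · 13 · 16 · 7 = 48048.
Merge one congruence at a time:
  Start: x ≡ 9 (mod 11).
  Combine with x ≡ 0 (mod 3); new modulus lcm = 33.
    Write x = 9 + 11·t and substitute into x ≡ 0 (mod 3): 11·t ≡ 0 − 9 = -9 (mod 3).
    Reduce coefficients mod 3: 2·t ≡ 0 (mod 3).
    The inverse of 2 mod 3 is 2 (since 2·2 = 4 = 1·3 + 1), so t ≡ 2·0 = 0 ≡ 0 (mod 3).
    Then x = 9 + 11·0 = 9, valid modulo lcm(11, 3) = 33: x ≡ 9 (mod 33).
  Combine with x ≡ 3 (mod 13); new modulus lcm = 429.
    Write x = 9 + 33·t and substitute into x ≡ 3 (mod 13): 33·t ≡ 3 − 9 = -6 (mod 13).
    Reduce coefficients mod 13: 7·t ≡ 7 (mod 13).
    The inverse of 7 mod 13 is 2 (since 7·2 = 14 = 1·13 + 1), so t ≡ 2·7 = 14 ≡ 1 (mod 13).
    Then x = 9 + 33·1 = 42, valid modulo lcm(33, 13) = 429: x ≡ 42 (mod 429).
  Combine with x ≡ 2 (mod 16); new modulus lcm = 6864.
    Write x = 42 + 429·t and substitute into x ≡ 2 (mod 16): 429·t ≡ 2 − 42 = -40 (mod 16).
    Reduce coefficients mod 16: 13·t ≡ 8 (mod 16).
    The inverse of 13 mod 16 is 5 (since 13·5 = 65 = 4·16 + 1), so t ≡ 5·8 = 40 ≡ 8 (mod 16).
    Then x = 42 + 429·8 = 3474, valid modulo lcm(429, 16) = 6864: x ≡ 3474 (mod 6864).
  Combine with x ≡ 6 (mod 7); new modulus lcm = 48048.
    Write x = 3474 + 6864·t and substitute into x ≡ 6 (mod 7): 6864·t ≡ 6 − 3474 = -3468 (mod 7).
    Reduce coefficients mod 7: 4·t ≡ 4 (mod 7).
    The inverse of 4 mod 7 is 2 (since 4·2 = 8 = 1·7 + 1), so t ≡ 2·4 = 8 ≡ 1 (mod 7).
    Then x = 3474 + 6864·1 = 10338, valid modulo lcm(6864, 7) = 48048: x ≡ 10338 (mod 48048).
Verify against each original: 10338 mod 11 = 9, 10338 mod 3 = 0, 10338 mod 13 = 3, 10338 mod 16 = 2, 10338 mod 7 = 6.

x ≡ 10338 (mod 48048).


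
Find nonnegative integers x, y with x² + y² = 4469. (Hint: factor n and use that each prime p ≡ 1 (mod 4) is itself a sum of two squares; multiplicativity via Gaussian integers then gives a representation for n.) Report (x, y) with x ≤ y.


Step 1: Factor n = 4469 = 41 · 109.
Step 2: Check the mod-4 condition on each prime factor: 41 ≡ 1 (mod 4), exponent 1; 109 ≡ 1 (mod 4), exponent 1.
All primes ≡ 3 (mod 4) appear to even exponent (or don't appear), so by the two-squares theorem n IS expressible as a sum of two squares.
Step 3: Build a representation. Here n = 41 · 109 is a product of primes ≡ 1 (mod 4). Each prime p ≡ 1 (mod 4) is itself a sum of two squares; find a² by testing p − a² for a perfect square:
  41: 41 − 1² = 40, 41 − 2² = 37, 41 − 3² = 32, 41 − 4² = 25 = 5² ⇒ 41 = 4² + 5².
  109: 109 − 1² = 108, 109 − 2² = 105, 109 − 3² = 100 = 10² ⇒ 109 = 3² + 10².
  Combine using the Brahmagupta–Fibonacci identity (a² + b²)(c² + d²) = (ac − bd)² + (ad + bc)² = (ac + bd)² + (ad − bc)²:
  41 · 109 = 4469: from (4² + 5²)(3² + 10²), take (4·3 − 5·10, 4·10 + 5·3) = (12 − 50, 40 + 15) = (-38, 55); dropping signs (only squares matter) gives (38, 55); check 38² + 55² = 1444 + 3025 = 4469 ✓.
Step 4: Order so x ≤ y and verify: 38² + 55² = 1444 + 3025 = 4469 = n. ✓

n = 4469 = 38² + 55² (one valid representation with x ≤ y).


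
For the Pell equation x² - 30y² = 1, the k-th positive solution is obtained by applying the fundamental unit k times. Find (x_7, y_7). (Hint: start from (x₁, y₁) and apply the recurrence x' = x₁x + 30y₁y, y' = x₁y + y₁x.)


Step 1: Find the fundamental solution (x₁, y₁) of x² - 30y² = 1.
  Expand √30 as a continued fraction. a₀ = ⌊√30⌋ = 5; iterate m_{k+1} = d_k·a_k − m_k, d_{k+1} = (30 − m_{k+1}²)/d_k, a_{k+1} = ⌊(a₀ + m_{k+1})/d_{k+1}⌋ (starting m₀ = 0, d₀ = 1), with convergents p_k = a_k·p_{k-1} + p_{k-2}, q_k = a_k·q_{k-1} + q_{k-2} (p₋₁ = 1, q₋₁ = 0):
  k = 0: a₀ = 5; p₀/q₀ = 5/1; p₀² − 30·q₀² = 25 − 30 = -5.
  k = 1: m = 5, d = 5, a = ⌊(5 + 5)/5⌋ = 2; p/q = (2·5 + 1)/(2·1 + 0) = 11/2; p² − 30·q² = 121 − 120 = 1.
  The first convergent with p² − 30·q² = 1 gives the fundamental solution (x₁, y₁) = (11, 2).
Step 2: Apply the recurrence (x_{n+1}, y_{n+1}) = (x₁x_n + 30y₁y_n, x₁y_n + y₁x_n) repeatedly.
  From (x_1, y_1) = (11, 2): x_2 = 11·11 + 30·2·2 = 241; y_2 = 11·2 + 2·11 = 44.
  From (x_2, y_2) = (241, 44): x_3 = 11·241 + 30·2·44 = 5291; y_3 = 11·44 + 2·241 = 966.
  From (x_3, y_3) = (5291, 966): x_4 = 11·5291 + 30·2·966 = 116161; y_4 = 11·966 + 2·5291 = 21208.
  From (x_4, y_4) = (116161, 21208): x_5 = 11·116161 + 30·2·21208 = 2550251; y_5 = 11·21208 + 2·116161 = 465610.
  From (x_5, y_5) = (2550251, 465610): x_6 = 11·2550251 + 30·2·465610 = 55989361; y_6 = 11·465610 + 2·2550251 = 10222212.
  From (x_6, y_6) = (55989361, 10222212): x_7 = 11·55989361 + 30·2·10222212 = 1229215691; y_7 = 11·10222212 + 2·55989361 = 224423054.
Step 3: Verify x_7² - 30·y_7² = 1510971215000607481 - 1510971215000607480 = 1 (should be 1). ✓

(x_1, y_1) = (11, 2); (x_7, y_7) = (1229215691, 224423054).


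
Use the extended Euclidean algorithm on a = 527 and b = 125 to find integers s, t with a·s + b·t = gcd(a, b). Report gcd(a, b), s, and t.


Euclidean algorithm on (527, 125) — divide until remainder is 0:
  527 = 4 · 125 + 27
  125 = 4 · 27 + 17
  27 = 1 · 17 + 10
  17 = 1 · 10 + 7
  10 = 1 · 7 + 3
  7 = 2 · 3 + 1
  3 = 3 · 1 + 0
gcd(527, 125) = 1.
Track Bezout coefficients alongside the remainders: start with r₀ = 527 = a·1 + b·0 (s = 1, t = 0) and r₁ = 125 = a·0 + b·1 (s = 0, t = 1); each new remainder r_{k+1} = r_{k-1} − q_k·r_k inherits s_{k+1} = s_{k-1} − q_k·s_k, t_{k+1} = t_{k-1} − q_k·t_k, so r_k = a·s_k + b·t_k at every step:
  q = 4: r = 27, s = 1 − 4·0 = 1, t = 0 − 4·1 = -4  (check: 527·1 + 125·(-4) = 27)
  q = 4: r = 17, s = 0 − 4·1 = -4, t = 1 − 4·(-4) = 17  (check: 527·(-4) + 125·17 = 17)
  q = 1: r = 10, s = 1 − 1·(-4) = 5, t = -4 − 1·17 = -21  (check: 527·5 + 125·(-21) = 10)
  q = 1: r = 7, s = -4 − 1·5 = -9, t = 17 − 1·(-21) = 38  (check: 527·(-9) + 125·38 = 7)
  q = 1: r = 3, s = 5 − 1·(-9) = 14, t = -21 − 1·38 = -59  (check: 527·14 + 125·(-59) = 3)
  q = 2: r = 1, s = -9 − 2·14 = -37, t = 38 − 2·(-59) = 156  (check: 527·(-37) + 125·156 = 1)
The row with r = 1 (the gcd) gives the Bezout coefficients s = -37, t = 156.
Result: 527 · (-37) + 125 · (156) = 1.

gcd(527, 125) = 1; s = -37, t = 156 (check: 527·(-37) + 125·156 = 1).
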